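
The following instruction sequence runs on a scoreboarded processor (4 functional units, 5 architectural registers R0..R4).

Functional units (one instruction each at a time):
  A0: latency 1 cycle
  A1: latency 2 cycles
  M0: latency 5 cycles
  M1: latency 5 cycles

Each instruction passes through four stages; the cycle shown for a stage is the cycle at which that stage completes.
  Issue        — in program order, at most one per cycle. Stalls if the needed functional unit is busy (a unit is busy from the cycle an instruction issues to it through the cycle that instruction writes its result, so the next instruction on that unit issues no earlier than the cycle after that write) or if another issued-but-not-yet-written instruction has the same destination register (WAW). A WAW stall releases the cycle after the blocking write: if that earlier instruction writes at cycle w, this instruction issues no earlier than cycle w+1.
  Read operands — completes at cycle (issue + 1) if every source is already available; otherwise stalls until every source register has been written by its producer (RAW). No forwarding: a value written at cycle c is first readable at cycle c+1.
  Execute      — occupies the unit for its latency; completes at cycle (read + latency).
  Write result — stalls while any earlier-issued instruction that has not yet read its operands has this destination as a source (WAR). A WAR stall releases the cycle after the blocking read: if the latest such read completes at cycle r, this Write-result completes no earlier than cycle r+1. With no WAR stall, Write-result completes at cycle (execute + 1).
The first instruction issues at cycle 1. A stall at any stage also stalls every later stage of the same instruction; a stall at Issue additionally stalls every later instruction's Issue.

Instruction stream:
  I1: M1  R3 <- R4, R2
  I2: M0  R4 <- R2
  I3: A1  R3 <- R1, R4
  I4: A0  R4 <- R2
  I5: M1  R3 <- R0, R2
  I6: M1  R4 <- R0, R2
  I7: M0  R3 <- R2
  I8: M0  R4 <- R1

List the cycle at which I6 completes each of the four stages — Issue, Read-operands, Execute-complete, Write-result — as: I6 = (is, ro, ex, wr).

I1 -> (1, 2, 7, 8)
I2 -> (2, 3, 8, 9)
I3 -> (9, 10, 12, 13)  // WAW R3: wait I1 write@8
I4 -> (10, 11, 12, 13)
I5 -> (14, 15, 20, 21)  // WAW R3: wait I3 write@13
I6 -> (22, 23, 28, 29)  // struct: M1 busy until I5 writes@21
I7 -> (23, 24, 29, 30)
I8 -> (31, 32, 37, 38)  // struct: M0 busy until I7 writes@30

I6 = (22, 23, 28, 29)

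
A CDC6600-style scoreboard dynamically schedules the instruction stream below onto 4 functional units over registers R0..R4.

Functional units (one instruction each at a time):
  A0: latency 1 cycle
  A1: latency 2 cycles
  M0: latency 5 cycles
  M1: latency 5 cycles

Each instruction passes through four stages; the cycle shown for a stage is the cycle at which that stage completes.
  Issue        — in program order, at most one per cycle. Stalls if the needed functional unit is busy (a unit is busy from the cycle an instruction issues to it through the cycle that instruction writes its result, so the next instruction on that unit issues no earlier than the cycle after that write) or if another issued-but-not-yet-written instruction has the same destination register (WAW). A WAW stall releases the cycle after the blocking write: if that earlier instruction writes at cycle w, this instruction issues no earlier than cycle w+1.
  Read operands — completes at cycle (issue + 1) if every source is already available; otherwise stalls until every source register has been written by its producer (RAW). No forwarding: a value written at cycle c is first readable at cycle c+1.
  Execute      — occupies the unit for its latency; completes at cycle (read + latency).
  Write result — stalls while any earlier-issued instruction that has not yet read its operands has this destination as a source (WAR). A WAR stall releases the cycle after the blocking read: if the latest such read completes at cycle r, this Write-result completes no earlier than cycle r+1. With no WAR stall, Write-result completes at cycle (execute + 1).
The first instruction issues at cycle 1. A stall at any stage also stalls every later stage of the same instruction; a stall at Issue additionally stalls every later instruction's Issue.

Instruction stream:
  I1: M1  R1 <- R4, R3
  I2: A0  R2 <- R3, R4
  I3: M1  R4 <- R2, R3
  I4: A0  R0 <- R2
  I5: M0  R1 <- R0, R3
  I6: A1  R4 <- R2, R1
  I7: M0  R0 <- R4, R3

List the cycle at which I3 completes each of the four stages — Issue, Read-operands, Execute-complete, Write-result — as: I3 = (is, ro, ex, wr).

t=1  I1 dispatched to M1
t=2  I1 operands ready · I2 dispatched to A0
t=3  I2 operands ready
t=4  I2 complete
t=5  R2←I2
t=7  I1 complete
t=8  R1←I1
t=9  I3 dispatched to M1
t=10  I3 operands ready · I4 dispatched to A0
t=11  I4 operands ready · I5 dispatched to M0
t=12  I4 complete
t=13  R0←I4
t=14  I5 operands ready
t=15  I3 complete
t=16  R4←I3
t=17  I6 dispatched to A1
t=19  I5 complete
t=20  R1←I5
t=21  I6 operands ready · I7 dispatched to M0
t=23  I6 complete
t=24  R4←I6
t=25  I7 operands ready
t=30  I7 complete
t=31  R0←I7

I3 = (9, 10, 15, 16)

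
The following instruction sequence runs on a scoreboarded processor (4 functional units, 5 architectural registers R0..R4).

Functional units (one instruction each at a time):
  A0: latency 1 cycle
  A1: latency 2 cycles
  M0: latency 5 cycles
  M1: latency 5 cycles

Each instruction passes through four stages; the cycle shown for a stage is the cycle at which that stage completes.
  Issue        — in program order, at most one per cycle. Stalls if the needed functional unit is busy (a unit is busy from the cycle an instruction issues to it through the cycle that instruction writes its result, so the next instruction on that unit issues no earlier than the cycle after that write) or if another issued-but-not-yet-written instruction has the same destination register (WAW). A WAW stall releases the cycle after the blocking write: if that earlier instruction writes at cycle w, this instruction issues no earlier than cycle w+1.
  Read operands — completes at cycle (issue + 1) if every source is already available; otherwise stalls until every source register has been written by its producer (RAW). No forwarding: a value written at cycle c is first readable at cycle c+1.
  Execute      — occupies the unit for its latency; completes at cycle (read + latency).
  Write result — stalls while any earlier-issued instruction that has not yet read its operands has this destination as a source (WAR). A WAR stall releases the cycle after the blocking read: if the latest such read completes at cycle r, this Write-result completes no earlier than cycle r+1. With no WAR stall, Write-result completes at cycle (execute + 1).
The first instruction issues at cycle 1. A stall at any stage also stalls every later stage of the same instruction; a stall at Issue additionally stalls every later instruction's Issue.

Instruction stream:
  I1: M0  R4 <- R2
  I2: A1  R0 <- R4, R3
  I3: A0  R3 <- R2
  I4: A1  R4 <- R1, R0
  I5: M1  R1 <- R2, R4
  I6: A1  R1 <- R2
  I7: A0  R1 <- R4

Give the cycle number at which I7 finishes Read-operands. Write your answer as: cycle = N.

cycle = 31

[1] I1 issues→M0
[2] I1 reads; I2 issues→A1
[3] I3 issues→A0
[4] I3 reads
[5] I3 exec-done
[7] I1 exec-done
[8] I1 writes R4
[9] I2 reads
[10] I3 writes R3
[11] I2 exec-done
[12] I2 writes R0
[13] I4 issues→A1
[14] I4 reads; I5 issues→M1
[16] I4 exec-done
[17] I4 writes R4
[18] I5 reads
[23] I5 exec-done
[24] I5 writes R1
[25] I6 issues→A1
[26] I6 reads
[28] I6 exec-done
[29] I6 writes R1
[30] I7 issues→A0
[31] I7 reads
[32] I7 exec-done
[33] I7 writes R1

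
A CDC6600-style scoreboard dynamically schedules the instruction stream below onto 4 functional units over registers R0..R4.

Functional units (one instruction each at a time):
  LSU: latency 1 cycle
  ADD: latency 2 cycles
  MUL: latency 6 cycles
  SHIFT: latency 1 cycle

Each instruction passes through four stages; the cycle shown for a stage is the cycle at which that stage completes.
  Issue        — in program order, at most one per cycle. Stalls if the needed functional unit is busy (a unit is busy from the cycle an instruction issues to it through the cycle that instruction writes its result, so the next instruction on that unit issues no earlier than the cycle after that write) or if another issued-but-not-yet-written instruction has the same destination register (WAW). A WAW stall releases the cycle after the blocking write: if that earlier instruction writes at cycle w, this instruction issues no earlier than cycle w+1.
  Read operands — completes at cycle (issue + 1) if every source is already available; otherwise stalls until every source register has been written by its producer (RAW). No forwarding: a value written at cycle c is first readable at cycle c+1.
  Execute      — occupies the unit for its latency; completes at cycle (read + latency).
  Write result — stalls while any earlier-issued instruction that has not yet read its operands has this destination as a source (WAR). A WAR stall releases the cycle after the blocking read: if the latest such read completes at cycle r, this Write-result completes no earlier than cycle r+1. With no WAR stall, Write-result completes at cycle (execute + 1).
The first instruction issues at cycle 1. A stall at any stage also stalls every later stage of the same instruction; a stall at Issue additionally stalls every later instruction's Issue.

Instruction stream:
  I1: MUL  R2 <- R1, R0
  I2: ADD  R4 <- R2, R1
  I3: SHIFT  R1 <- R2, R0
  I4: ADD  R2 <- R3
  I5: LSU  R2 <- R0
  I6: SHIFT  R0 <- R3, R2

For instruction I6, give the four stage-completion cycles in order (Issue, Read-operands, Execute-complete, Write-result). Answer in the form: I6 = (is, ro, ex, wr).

I6 = (20, 23, 24, 25)

c1: I1 dispatched to MUL
c2: I1 operands ready · I2 dispatched to ADD
c3: I3 dispatched to SHIFT
c8: I1 complete
c9: R2←I1
c10: I2 operands ready · I3 operands ready
c11: I3 complete
c12: I2 complete · R1←I3
c13: R4←I2
c14: I4 dispatched to ADD
c15: I4 operands ready
c17: I4 complete
c18: R2←I4
c19: I5 dispatched to LSU
c20: I5 operands ready · I6 dispatched to SHIFT
c21: I5 complete
c22: R2←I5
c23: I6 operands ready
c24: I6 complete
c25: R0←I6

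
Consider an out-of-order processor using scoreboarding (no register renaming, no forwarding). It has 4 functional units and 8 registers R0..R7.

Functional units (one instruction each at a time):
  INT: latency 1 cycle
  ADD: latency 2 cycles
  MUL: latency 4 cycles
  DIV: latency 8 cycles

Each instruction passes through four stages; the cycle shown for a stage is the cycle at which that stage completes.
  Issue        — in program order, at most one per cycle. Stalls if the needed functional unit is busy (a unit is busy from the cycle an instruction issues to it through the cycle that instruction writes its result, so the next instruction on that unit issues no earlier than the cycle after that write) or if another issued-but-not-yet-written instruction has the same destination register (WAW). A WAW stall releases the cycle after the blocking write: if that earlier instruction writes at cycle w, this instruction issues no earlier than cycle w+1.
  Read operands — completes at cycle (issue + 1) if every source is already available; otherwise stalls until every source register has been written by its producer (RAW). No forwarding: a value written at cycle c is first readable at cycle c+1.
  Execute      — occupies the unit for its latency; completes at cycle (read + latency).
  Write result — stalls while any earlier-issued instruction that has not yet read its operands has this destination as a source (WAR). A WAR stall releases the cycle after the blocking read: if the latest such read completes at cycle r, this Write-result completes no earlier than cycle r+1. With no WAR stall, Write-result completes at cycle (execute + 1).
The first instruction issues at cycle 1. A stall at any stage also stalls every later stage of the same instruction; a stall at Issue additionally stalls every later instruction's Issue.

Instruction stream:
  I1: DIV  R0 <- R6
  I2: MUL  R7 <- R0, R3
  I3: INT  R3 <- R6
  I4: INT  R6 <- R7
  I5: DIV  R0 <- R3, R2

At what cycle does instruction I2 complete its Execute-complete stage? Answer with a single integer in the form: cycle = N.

I1  is:1  ro:2  ex:10  wr:11
I2  is:2  ro:12  ex:16  wr:17  — RAW R0: wait I1 write@11
I3  is:3  ro:4  ex:5  wr:13  — WAR R3: wait I2 read@12
I4  is:14  ro:18  ex:19  wr:20  — struct: INT busy until I3 writes@13, RAW R7: wait I2 write@17
I5  is:15  ro:16  ex:24  wr:25

cycle = 16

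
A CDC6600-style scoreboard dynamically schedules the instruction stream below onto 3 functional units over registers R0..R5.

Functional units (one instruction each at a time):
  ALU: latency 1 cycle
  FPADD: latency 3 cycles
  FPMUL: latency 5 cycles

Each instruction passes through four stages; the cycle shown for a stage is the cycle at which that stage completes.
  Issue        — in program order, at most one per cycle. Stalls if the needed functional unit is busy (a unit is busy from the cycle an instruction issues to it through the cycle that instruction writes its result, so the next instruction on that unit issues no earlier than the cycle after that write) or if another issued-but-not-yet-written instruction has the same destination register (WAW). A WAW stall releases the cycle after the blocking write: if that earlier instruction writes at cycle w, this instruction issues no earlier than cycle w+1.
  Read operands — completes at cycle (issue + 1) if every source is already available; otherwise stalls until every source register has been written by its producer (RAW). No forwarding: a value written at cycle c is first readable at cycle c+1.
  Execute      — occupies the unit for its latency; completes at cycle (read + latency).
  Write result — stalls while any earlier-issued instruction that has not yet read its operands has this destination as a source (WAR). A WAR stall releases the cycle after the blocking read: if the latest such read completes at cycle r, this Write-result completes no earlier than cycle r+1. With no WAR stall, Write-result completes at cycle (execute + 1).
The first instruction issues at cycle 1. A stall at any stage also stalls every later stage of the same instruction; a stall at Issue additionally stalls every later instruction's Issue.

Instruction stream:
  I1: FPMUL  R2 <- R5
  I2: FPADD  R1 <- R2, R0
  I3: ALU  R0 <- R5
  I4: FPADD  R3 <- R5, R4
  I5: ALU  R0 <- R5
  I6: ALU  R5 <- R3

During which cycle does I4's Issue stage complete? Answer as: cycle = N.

c1: I1 issues→FPMUL
c2: I1 reads; I2 issues→FPADD
c3: I3 issues→ALU
c4: I3 reads
c5: I3 exec-done
c7: I1 exec-done
c8: I1 writes R2
c9: I2 reads
c10: I3 writes R0
c12: I2 exec-done
c13: I2 writes R1
c14: I4 issues→FPADD
c15: I4 reads; I5 issues→ALU
c16: I5 reads
c17: I5 exec-done
c18: I4 exec-done; I5 writes R0
c19: I4 writes R3; I6 issues→ALU
c20: I6 reads
c21: I6 exec-done
c22: I6 writes R5

cycle = 14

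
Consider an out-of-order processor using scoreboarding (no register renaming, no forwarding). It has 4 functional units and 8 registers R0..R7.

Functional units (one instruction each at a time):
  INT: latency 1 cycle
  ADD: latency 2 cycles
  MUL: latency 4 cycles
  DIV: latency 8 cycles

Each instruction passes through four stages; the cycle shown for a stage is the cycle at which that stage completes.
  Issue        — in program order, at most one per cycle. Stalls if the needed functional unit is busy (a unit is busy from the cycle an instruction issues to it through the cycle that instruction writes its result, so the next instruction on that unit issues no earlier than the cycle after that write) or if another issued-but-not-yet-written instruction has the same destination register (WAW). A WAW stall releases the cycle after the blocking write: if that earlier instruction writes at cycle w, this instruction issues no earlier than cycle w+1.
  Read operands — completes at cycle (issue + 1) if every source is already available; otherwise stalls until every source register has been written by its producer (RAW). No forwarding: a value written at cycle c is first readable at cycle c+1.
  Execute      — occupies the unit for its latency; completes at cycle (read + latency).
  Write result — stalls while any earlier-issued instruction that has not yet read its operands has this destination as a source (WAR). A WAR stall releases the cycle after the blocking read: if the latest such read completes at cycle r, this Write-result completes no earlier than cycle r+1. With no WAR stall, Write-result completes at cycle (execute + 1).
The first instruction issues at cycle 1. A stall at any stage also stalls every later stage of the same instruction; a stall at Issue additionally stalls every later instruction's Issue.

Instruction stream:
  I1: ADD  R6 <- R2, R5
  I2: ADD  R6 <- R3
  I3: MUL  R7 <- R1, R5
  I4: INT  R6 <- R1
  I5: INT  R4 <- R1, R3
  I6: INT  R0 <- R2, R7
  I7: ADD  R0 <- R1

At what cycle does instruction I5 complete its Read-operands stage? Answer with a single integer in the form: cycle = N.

I1  is:1  ro:2  ex:4  wr:5
I2  is:6  ro:7  ex:9  wr:10  — struct: ADD busy until I1 writes@5
I3  is:7  ro:8  ex:12  wr:13
I4  is:11  ro:12  ex:13  wr:14  — WAW R6: wait I2 write@10
I5  is:15  ro:16  ex:17  wr:18  — struct: INT busy until I4 writes@14
I6  is:19  ro:20  ex:21  wr:22  — struct: INT busy until I5 writes@18
I7  is:23  ro:24  ex:26  wr:27  — WAW R0: wait I6 write@22

cycle = 16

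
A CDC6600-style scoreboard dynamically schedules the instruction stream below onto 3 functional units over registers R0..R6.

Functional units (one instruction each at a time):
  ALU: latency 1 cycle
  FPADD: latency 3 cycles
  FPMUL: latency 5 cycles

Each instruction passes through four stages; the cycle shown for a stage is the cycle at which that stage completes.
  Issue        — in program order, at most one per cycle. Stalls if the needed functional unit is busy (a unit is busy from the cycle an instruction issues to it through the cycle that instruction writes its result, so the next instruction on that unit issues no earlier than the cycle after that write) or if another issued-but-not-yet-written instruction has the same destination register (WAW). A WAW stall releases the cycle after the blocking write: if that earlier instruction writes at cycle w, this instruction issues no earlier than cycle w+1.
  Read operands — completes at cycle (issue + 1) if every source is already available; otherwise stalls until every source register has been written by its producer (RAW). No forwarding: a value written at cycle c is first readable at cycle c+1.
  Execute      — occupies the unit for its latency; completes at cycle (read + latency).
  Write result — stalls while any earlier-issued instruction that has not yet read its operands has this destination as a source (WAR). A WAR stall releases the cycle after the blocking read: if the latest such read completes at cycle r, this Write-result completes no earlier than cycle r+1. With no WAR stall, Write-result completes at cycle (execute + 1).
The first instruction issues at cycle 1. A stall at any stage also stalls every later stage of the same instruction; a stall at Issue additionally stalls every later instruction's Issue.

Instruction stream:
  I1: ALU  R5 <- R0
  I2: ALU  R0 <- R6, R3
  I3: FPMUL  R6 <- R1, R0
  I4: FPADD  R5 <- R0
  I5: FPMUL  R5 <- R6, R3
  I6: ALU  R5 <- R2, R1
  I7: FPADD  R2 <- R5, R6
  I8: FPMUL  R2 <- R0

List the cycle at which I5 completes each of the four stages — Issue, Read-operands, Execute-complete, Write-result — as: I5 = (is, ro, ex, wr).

I1: IS=1 RO=2 EX=3 WR=4
I2: IS=5 RO=6 EX=7 WR=8  [struct: ALU busy until I1 writes@4]
I3: IS=6 RO=9 EX=14 WR=15  [RAW R0: wait I2 write@8]
I4: IS=7 RO=9 EX=12 WR=13  [RAW R0: wait I2 write@8]
I5: IS=16 RO=17 EX=22 WR=23  [struct: FPMUL busy until I3 writes@15]
I6: IS=24 RO=25 EX=26 WR=27  [WAW R5: wait I5 write@23]
I7: IS=25 RO=28 EX=31 WR=32  [RAW R5: wait I6 write@27]
I8: IS=33 RO=34 EX=39 WR=40  [WAW R2: wait I7 write@32]

I5 = (16, 17, 22, 23)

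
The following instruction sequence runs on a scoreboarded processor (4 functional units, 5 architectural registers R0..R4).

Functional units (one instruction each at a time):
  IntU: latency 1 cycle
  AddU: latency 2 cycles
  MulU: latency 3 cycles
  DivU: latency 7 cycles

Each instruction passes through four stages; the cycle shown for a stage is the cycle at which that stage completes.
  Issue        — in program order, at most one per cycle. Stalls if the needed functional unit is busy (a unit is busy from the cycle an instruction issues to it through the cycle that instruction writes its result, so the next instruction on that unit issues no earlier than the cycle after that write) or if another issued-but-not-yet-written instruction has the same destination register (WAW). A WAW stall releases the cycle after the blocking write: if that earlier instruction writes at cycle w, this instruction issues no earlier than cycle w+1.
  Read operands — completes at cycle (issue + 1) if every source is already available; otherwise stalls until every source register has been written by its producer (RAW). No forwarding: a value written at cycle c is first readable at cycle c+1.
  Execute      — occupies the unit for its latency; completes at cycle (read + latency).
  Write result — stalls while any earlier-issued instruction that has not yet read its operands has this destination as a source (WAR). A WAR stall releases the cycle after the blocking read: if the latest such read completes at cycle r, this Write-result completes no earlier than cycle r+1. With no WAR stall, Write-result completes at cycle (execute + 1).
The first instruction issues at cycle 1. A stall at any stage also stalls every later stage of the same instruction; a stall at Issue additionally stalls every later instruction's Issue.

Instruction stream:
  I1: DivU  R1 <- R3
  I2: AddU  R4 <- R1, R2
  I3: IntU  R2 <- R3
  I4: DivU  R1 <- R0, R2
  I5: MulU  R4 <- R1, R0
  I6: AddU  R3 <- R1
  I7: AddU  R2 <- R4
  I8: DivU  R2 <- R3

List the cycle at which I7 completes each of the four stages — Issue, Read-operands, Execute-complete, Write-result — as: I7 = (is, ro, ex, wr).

I7 = (26, 27, 29, 30)

[I1] 1/2/9/10
[I2] 2/11/13/14  (RAW R1: wait I1 write@10)
[I3] 3/4/5/12  (WAR R2: wait I2 read@11)
[I4] 11/13/20/21  (struct: DivU busy until I1 writes@10; RAW R2: wait I3 write@12)
[I5] 15/22/25/26  (WAW R4: wait I2 write@14; RAW R1: wait I4 write@21)
[I6] 16/22/24/25  (RAW R1: wait I4 write@21)
[I7] 26/27/29/30  (struct: AddU busy until I6 writes@25)
[I8] 31/32/39/40  (WAW R2: wait I7 write@30)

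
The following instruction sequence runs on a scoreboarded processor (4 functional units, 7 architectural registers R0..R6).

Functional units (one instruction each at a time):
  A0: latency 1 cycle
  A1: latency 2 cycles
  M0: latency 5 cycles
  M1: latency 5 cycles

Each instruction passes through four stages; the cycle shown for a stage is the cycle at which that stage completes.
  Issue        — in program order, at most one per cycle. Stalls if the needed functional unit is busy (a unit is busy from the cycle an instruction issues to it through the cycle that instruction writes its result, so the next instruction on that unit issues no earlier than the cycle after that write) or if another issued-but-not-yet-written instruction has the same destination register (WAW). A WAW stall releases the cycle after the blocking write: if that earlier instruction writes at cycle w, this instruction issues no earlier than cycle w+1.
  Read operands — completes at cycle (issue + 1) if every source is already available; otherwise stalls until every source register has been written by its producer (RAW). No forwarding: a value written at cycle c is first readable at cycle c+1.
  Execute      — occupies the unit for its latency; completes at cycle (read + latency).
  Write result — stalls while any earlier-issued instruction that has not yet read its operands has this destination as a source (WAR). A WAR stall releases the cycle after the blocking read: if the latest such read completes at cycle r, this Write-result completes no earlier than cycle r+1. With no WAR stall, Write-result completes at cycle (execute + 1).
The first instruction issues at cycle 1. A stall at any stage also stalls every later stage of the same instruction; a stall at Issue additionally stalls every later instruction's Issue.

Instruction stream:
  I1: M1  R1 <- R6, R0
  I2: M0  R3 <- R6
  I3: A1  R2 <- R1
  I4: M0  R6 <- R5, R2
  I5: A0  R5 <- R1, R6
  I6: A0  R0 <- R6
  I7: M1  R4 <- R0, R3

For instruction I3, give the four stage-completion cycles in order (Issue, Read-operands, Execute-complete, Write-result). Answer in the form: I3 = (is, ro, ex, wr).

I3 = (3, 9, 11, 12)

t=1  issue I1 (M1)
t=2  I1 read-ops · issue I2 (M0)
t=3  I2 read-ops · issue I3 (A1)
t=7  I1 finished on M1
t=8  I1→R1 · I2 finished on M0
t=9  I2→R3 · I3 read-ops
t=10  issue I4 (M0)
t=11  I3 finished on A1 · issue I5 (A0)
t=12  I3→R2
t=13  I4 read-ops
t=18  I4 finished on M0
t=19  I4→R6
t=20  I5 read-ops
t=21  I5 finished on A0
t=22  I5→R5
t=23  issue I6 (A0)
t=24  I6 read-ops · issue I7 (M1)
t=25  I6 finished on A0
t=26  I6→R0
t=27  I7 read-ops
t=32  I7 finished on M1
t=33  I7→R4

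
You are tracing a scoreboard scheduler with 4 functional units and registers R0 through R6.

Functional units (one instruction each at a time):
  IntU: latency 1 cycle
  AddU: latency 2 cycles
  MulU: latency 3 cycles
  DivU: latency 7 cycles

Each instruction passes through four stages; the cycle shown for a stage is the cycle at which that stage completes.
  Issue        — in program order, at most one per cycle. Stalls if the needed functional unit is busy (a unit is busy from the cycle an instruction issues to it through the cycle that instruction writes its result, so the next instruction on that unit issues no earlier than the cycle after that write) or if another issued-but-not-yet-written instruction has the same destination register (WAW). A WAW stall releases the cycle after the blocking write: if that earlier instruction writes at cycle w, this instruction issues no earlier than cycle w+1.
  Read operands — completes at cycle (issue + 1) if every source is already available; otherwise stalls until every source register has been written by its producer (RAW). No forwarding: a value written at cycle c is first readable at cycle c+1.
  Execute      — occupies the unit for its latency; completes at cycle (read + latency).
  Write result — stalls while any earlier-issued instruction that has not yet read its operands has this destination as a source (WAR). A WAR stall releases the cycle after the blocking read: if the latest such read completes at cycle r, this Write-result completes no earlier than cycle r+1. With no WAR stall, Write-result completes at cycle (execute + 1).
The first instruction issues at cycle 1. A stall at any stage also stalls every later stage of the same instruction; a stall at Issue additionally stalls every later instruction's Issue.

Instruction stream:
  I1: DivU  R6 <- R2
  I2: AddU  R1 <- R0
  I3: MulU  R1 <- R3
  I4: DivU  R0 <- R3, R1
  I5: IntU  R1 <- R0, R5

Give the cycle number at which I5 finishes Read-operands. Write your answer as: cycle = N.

cycle = 22

cycle 1: I1 dispatched to DivU
cycle 2: I1 operands ready · I2 dispatched to AddU
cycle 3: I2 operands ready
cycle 5: I2 complete
cycle 6: R1←I2
cycle 7: I3 dispatched to MulU
cycle 8: I3 operands ready
cycle 9: I1 complete
cycle 10: R6←I1
cycle 11: I3 complete · I4 dispatched to DivU
cycle 12: R1←I3
cycle 13: I4 operands ready · I5 dispatched to IntU
cycle 20: I4 complete
cycle 21: R0←I4
cycle 22: I5 operands ready
cycle 23: I5 complete
cycle 24: R1←I5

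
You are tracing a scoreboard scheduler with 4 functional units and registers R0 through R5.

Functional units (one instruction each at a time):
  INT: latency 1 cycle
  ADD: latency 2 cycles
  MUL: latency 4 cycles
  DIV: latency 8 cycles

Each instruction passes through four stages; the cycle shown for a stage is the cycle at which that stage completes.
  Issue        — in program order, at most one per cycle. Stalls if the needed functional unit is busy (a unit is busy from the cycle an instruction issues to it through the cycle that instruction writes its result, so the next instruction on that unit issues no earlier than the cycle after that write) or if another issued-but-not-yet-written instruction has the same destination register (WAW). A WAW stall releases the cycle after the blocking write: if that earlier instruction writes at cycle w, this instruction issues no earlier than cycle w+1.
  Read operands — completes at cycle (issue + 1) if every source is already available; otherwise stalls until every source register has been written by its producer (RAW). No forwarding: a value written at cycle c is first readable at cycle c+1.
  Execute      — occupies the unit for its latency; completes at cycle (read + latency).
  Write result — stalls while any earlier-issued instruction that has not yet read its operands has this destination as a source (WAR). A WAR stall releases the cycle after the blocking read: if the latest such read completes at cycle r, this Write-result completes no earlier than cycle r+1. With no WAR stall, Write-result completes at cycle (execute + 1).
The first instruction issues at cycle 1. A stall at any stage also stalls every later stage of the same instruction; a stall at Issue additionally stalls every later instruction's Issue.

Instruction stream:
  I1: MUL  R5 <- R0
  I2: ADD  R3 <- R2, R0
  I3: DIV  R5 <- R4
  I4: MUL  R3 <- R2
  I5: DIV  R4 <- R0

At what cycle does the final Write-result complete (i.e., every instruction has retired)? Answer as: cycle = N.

1) issue 1, read 2, done 6, write 7
2) issue 2, read 3, done 5, write 6
3) issue 8, read 9, done 17, write 18  <WAW R5: wait I1 write@7>
4) issue 9, read 10, done 14, write 15
5) issue 19, read 20, done 28, write 29  <struct: DIV busy until I3 writes@18>

cycle = 29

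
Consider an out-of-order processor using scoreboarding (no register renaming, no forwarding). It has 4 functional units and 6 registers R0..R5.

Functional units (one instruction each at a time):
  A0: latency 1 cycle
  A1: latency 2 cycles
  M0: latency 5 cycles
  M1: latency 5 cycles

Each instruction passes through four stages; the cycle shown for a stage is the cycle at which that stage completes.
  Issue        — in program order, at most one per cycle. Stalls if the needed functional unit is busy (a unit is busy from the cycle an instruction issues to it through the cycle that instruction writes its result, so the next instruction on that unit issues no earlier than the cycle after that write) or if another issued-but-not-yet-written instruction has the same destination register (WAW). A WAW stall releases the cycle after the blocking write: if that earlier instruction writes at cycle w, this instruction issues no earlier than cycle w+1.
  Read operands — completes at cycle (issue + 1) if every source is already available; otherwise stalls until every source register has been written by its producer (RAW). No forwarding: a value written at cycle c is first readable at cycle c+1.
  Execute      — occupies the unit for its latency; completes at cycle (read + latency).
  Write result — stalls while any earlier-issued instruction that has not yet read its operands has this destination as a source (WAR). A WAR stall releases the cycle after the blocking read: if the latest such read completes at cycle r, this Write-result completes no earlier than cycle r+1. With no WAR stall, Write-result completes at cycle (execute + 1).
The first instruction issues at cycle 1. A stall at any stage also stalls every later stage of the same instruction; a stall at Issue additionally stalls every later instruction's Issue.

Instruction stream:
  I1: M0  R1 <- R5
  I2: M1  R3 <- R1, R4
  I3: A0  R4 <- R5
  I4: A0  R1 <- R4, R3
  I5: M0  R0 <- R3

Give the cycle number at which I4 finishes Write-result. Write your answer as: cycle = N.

cycle = 18

I1: IS=1 RO=2 EX=7 WR=8
I2: IS=2 RO=9 EX=14 WR=15  [RAW R1: wait I1 write@8]
I3: IS=3 RO=4 EX=5 WR=10  [WAR R4: wait I2 read@9]
I4: IS=11 RO=16 EX=17 WR=18  [struct: A0 busy until I3 writes@10; RAW R3: wait I2 write@15]
I5: IS=12 RO=16 EX=21 WR=22  [RAW R3: wait I2 write@15]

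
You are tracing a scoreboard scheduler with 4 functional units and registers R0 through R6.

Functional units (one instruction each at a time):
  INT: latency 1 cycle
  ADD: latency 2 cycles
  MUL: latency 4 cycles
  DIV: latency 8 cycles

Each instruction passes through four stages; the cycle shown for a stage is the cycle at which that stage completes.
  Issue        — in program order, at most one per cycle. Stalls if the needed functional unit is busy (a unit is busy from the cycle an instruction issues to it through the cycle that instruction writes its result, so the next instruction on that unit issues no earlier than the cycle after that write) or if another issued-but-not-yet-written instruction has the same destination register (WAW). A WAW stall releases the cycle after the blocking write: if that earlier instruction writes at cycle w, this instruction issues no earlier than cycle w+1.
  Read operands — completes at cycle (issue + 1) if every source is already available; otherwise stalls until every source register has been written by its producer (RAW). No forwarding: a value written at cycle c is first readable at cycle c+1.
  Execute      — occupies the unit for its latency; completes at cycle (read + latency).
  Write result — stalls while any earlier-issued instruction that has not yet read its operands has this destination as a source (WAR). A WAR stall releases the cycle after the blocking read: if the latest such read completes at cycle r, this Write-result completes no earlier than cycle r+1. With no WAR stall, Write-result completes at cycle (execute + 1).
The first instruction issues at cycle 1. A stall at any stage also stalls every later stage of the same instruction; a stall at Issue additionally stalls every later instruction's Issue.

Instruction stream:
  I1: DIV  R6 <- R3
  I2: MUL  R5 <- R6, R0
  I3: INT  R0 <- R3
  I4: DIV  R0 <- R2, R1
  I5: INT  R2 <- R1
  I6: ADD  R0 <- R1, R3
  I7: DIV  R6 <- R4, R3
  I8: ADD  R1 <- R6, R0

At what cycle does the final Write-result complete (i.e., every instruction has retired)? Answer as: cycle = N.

cycle = 40

t=1  issue I1 (DIV)
t=2  I1 read-ops | issue I2 (MUL)
t=3  issue I3 (INT)
t=4  I3 read-ops
t=5  I3 finished on INT
t=10  I1 finished on DIV
t=11  I1→R6
t=12  I2 read-ops
t=13  I3→R0
t=14  issue I4 (DIV)
t=15  I4 read-ops | issue I5 (INT)
t=16  I2 finished on MUL | I5 read-ops
t=17  I2→R5 | I5 finished on INT
t=18  I5→R2
t=23  I4 finished on DIV
t=24  I4→R0
t=25  issue I6 (ADD)
t=26  I6 read-ops | issue I7 (DIV)
t=27  I7 read-ops
t=28  I6 finished on ADD
t=29  I6→R0
t=30  issue I8 (ADD)
t=35  I7 finished on DIV
t=36  I7→R6
t=37  I8 read-ops
t=39  I8 finished on ADD
t=40  I8→R1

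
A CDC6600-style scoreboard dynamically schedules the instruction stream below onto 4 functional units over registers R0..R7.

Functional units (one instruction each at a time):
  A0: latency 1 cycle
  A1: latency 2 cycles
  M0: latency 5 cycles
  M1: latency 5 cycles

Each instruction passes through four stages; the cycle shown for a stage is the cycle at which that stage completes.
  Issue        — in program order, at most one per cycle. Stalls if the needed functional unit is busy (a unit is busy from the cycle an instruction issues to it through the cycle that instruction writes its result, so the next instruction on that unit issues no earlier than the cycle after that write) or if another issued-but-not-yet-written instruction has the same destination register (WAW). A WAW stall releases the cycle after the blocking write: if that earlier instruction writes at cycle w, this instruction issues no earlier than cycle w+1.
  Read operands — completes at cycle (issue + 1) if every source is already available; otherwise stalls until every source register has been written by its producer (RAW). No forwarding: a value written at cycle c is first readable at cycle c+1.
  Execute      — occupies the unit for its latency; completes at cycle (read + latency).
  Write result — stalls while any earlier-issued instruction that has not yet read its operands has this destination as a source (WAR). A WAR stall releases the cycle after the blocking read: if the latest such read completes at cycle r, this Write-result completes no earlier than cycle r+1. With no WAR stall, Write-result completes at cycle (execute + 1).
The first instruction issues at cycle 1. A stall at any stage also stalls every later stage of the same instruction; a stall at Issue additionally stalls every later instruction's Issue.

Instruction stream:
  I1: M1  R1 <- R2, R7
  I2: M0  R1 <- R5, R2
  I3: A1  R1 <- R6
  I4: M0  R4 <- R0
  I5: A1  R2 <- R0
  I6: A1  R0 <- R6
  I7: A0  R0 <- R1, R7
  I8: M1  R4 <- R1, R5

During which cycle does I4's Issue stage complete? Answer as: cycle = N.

c1: I1 dispatched to M1
c2: I1 operands ready
c7: I1 complete
c8: R1←I1
c9: I2 dispatched to M0
c10: I2 operands ready
c15: I2 complete
c16: R1←I2
c17: I3 dispatched to A1
c18: I3 operands ready; I4 dispatched to M0
c19: I4 operands ready
c20: I3 complete
c21: R1←I3
c22: I5 dispatched to A1
c23: I5 operands ready
c24: I4 complete
c25: R4←I4; I5 complete
c26: R2←I5
c27: I6 dispatched to A1
c28: I6 operands ready
c30: I6 complete
c31: R0←I6
c32: I7 dispatched to A0
c33: I7 operands ready; I8 dispatched to M1
c34: I7 complete; I8 operands ready
c35: R0←I7
c39: I8 complete
c40: R4←I8

cycle = 18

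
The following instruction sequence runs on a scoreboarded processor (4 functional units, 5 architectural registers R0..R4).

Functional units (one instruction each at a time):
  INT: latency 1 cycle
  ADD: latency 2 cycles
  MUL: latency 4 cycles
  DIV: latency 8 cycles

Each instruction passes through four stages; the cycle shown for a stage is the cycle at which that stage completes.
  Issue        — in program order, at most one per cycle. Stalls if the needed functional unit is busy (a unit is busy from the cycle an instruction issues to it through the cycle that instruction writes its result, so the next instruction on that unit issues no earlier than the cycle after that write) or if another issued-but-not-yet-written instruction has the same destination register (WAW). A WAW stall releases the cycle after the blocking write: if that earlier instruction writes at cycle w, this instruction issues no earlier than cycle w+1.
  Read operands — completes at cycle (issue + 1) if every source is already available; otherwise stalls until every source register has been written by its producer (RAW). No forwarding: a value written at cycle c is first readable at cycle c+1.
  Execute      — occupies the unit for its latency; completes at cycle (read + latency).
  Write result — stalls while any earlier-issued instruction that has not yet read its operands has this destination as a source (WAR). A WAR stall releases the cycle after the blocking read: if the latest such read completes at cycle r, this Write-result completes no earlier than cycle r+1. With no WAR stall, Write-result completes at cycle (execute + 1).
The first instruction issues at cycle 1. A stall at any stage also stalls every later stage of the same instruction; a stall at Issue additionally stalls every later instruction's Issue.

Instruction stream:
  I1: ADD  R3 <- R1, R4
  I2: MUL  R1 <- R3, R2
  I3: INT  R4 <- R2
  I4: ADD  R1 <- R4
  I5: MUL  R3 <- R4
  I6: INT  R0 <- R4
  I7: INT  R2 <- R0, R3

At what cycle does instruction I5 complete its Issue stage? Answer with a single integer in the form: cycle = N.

cycle = 13

I1 -> (1, 2, 4, 5)
I2 -> (2, 6, 10, 11)  // RAW R3: wait I1 write@5
I3 -> (3, 4, 5, 6)
I4 -> (12, 13, 15, 16)  // WAW R1: wait I2 write@11
I5 -> (13, 14, 18, 19)
I6 -> (14, 15, 16, 17)
I7 -> (18, 20, 21, 22)  // struct: INT busy until I6 writes@17, RAW R3: wait I5 write@19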